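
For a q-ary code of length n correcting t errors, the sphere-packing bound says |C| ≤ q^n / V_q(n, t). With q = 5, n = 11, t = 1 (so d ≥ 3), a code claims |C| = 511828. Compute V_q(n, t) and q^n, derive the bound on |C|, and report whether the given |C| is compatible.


V_q(n, t) = 45, q^n = 48828125, Hamming bound = 1085069, |C| = 511828 ≤ bound (satisfied).

Step 1: Compute V_q(n, t) = Σ_{j=0}^1 C(n, j) (q−1)^j.
  j = 0: C(11,0)·(4)^0 = 1·1 = 1.
  j = 1: C(11,1)·(4)^1 = 11·4 = 44.
  V_q(n, t) = 1 + 44 = 45.
Step 2: q^n = 5^11 = 48828125.
Step 3: Hamming bound ⌊q^n / V_q(n,t)⌋ = ⌊48828125/45⌋ = 1085069.
Step 4: Compare |C| = 511828 to 1085069: satisfied.
The claimed |C| lies below the Hamming bound.


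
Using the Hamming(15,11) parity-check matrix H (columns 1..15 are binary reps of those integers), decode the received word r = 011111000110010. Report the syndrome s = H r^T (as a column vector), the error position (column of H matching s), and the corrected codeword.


s = (1, 0, 0, 1)^T, error position = 9, corrected codeword c = 011111001110010

Compute s = H r^T mod 2 one row at a time:
  s_1 = 0 + 0 + 1 + 1 + 0 + 0 + 1 + 0 = 3 ≡ 1 (mod 2).
  s_2 = 1 + 1 + 1 + 0 + 0 + 0 + 1 + 0 = 4 ≡ 0 (mod 2).
  s_3 = 1 + 1 + 1 + 0 + 1 + 1 + 1 + 0 = 6 ≡ 0 (mod 2).
  s_4 = 0 + 1 + 1 + 0 + 0 + 1 + 0 + 0 = 3 ≡ 1 (mod 2).
s = (1, 0, 0, 1)^T — this equals column 9 of H (binary 1001), so error is at position 9.
Correct: flip bit 9 of r = 011111000110010 to get c = 011111001110010.


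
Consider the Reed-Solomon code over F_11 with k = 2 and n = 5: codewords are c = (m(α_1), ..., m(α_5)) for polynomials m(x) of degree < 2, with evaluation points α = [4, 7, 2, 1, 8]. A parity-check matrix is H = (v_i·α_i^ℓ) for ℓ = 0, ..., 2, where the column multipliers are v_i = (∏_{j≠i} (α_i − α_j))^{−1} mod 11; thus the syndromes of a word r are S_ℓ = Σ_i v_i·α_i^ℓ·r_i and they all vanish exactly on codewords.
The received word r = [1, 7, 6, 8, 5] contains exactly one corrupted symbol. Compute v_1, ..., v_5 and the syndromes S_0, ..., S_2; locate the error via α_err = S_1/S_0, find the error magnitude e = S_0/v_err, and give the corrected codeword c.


S = (9, 3, 1), error at position 1, error magnitude e = 10, c = [2, 7, 6, 8, 5].

Step 1: column multipliers v_i = (∏_{j≠i}(α_i − α_j))^{−1} mod 11.
  i = 1 (α = 4): (4−7)(4−2)(4−1)(4−8) = (−3)·2·3·(−4) = 72 ≡ 6, so v_1 = 6^{−1} = 2 (mod 11).
  i = 2 (α = 7): (7−4)(7−2)(7−1)(7−8) = 3·5·6·(−1) = −90 ≡ 9, so v_2 = 9^{−1} = 5 (mod 11).
  i = 3 (α = 2): (2−4)(2−7)(2−1)(2−8) = (−2)·(−5)·1·(−6) = −60 ≡ 6, so v_3 = 6^{−1} = 2 (mod 11).
  i = 4 (α = 1): (1−4)(1−7)(1−2)(1−8) = (−3)·(−6)·(−1)·(−7) = 126 ≡ 5, so v_4 = 5^{−1} = 9 (mod 11).
  i = 5 (α = 8): (8−4)(8−7)(8−2)(8−1) = 4·1·6·7 = 168 ≡ 3, so v_5 = 3^{−1} = 4 (mod 11).
  v = [2, 5, 2, 9, 4].
Step 2: syndromes of r = [1, 7, 6, 8, 5] (all sums mod 11).
  S_0 = Σ v_i r_i = 2·1 + 5·7 + 2·6 + 9·8 + 4·5 = 141 ≡ 9.
  S_1 = Σ v_i α_i r_i = 2·4·1 + 5·7·7 + 2·2·6 + 9·1·8 + 4·8·5 = 509 ≡ 3.
  α_i^2 mod 11 = [5, 5, 4, 1, 9].
  S_2 = Σ v_i α_i^2 r_i = 2·5·1 + 5·5·7 + 2·4·6 + 9·1·8 + 4·9·5 = 485 ≡ 1.
  S = (9, 3, 1) ≠ 0, so r is not a codeword (an error is present).
Step 3: locate the error. For a single error e at position i, S_ℓ = v_i·e·α_i^ℓ, so α_err = S_1/S_0.
  S_0^{−1} = 9^{−1} = 5 (mod 11), so α_err = 3·5 = 15 ≡ 4 = α_1. Error position i = 1.
  Consistency check: S_2/S_1 = 1·4 = 4 ≡ 4 = α_err ✓ (single-error assumption holds).
Step 4: error magnitude e = S_0/v_1 = S_0·∏_{j≠1}(α_1 − α_j) = 9·6 = 54 ≡ 10 (mod 11).
Step 5: correct position 1: c_1 = r_1 − e = 1 − 10 ≡ 2 (mod 11). Hence c = [2, 7, 6, 8, 5].
  Check: interpolating c through the α_i gives m(x) = 10 + 9·x (degree < 2) with m(α_i) = c_i for every i, so c is indeed a codeword.


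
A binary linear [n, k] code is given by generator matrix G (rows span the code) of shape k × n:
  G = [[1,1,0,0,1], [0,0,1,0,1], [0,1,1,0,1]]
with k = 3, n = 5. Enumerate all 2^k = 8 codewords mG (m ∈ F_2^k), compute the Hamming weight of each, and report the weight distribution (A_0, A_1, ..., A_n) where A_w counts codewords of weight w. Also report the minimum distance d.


Weight distribution: A_0 = 1, A_1 = 1, A_2 = 3, A_3 = 3. Minimum distance d = 1.

Enumerate all 2^3 = 8 messages m ∈ F_2^3.
For each, compute codeword c = mG in F_2^5, then tally its weight.
  m = 000 → c = 00000, weight = 0.
  m = 100 → c = 11001, weight = 3.
  m = 010 → c = 00101, weight = 2.
  m = 110 → c = 11100, weight = 3.
  m = 001 → c = 01101, weight = 3.
  m = 101 → c = 10100, weight = 2.
  m = 011 → c = 01000, weight = 1.
  m = 111 → c = 10001, weight = 2.
Tally weights:
  weight 0: 1 codewords.
  weight 1: 1 codewords.
  weight 2: 3 codewords.
  weight 3: 3 codewords.
Minimum distance d = smallest w > 0 with A_w > 0 = 1.
Sanity: Σ A_w = 8 = 2^3 = 8 ✓.


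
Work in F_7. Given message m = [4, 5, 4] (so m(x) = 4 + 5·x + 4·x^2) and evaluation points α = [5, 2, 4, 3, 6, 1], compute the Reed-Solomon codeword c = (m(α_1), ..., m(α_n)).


c = [3, 2, 4, 6, 3, 6]

Message polynomial: m(x) = 4 + 5·x + 4·x^2 (mod 7).
For each evaluation point α_i, compute m(α_i) mod 7:
  α_1 = 5: Horner steps 4 → 4 → 3, so m(5) = 3.
  α_2 = 2: Horner steps 4 → 6 → 2, so m(2) = 2.
  α_3 = 4: Horner steps 4 → 0 → 4, so m(4) = 4.
  α_4 = 3: Horner steps 4 → 3 → 6, so m(3) = 6.
  α_5 = 6: Horner steps 4 → 1 → 3, so m(6) = 3.
  α_6 = 1: Horner steps 4 → 2 → 6, so m(1) = 6.
Codeword c = [3, 2, 4, 6, 3, 6] ∈ F_7^6.


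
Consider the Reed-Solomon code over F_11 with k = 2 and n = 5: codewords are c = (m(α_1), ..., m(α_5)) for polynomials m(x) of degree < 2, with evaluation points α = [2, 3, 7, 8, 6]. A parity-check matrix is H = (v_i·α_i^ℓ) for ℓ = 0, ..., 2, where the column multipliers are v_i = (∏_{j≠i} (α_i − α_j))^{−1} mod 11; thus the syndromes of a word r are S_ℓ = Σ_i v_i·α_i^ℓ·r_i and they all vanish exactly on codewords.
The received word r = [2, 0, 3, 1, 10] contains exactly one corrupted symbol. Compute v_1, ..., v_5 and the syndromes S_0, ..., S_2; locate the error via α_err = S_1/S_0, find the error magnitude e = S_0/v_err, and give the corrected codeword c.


S = (8, 4, 2), error at position 5, error magnitude e = 5, c = [2, 0, 3, 1, 5].

Step 1: column multipliers v_i = (∏_{j≠i}(α_i − α_j))^{−1} mod 11.
  i = 1 (α = 2): (2−3)(2−7)(2−8)(2−6) = (−1)·(−5)·(−6)·(−4) = 120 ≡ 10, so v_1 = 10^{−1} = 10 (mod 11).
  i = 2 (α = 3): (3−2)(3−7)(3−8)(3−6) = 1·(−4)·(−5)·(−3) = −60 ≡ 6, so v_2 = 6^{−1} = 2 (mod 11).
  i = 3 (α = 7): (7−2)(7−3)(7−8)(7−6) = 5·4·(−1)·1 = −20 ≡ 2, so v_3 = 2^{−1} = 6 (mod 11).
  i = 4 (α = 8): (8−2)(8−3)(8−7)(8−6) = 6·5·1·2 = 60 ≡ 5, so v_4 = 5^{−1} = 9 (mod 11).
  i = 5 (α = 6): (6−2)(6−3)(6−7)(6−8) = 4·3·(−1)·(−2) = 24 ≡ 2, so v_5 = 2^{−1} = 6 (mod 11).
  v = [10, 2, 6, 9, 6].
Step 2: syndromes of r = [2, 0, 3, 1, 10] (all sums mod 11).
  S_0 = Σ v_i r_i = 10·2 + 2·0 + 6·3 + 9·1 + 6·10 = 107 ≡ 8.
  S_1 = Σ v_i α_i r_i = 10·2·2 + 2·3·0 + 6·7·3 + 9·8·1 + 6·6·10 = 598 ≡ 4.
  α_i^2 mod 11 = [4, 9, 5, 9, 3].
  S_2 = Σ v_i α_i^2 r_i = 10·4·2 + 2·9·0 + 6·5·3 + 9·9·1 + 6·3·10 = 431 ≡ 2.
  S = (8, 4, 2) ≠ 0, so r is not a codeword (an error is present).
Step 3: locate the error. For a single error e at position i, S_ℓ = v_i·e·α_i^ℓ, so α_err = S_1/S_0.
  S_0^{−1} = 8^{−1} = 7 (mod 11), so α_err = 4·7 = 28 ≡ 6 = α_5. Error position i = 5.
  Consistency check: S_2/S_1 = 2·3 = 6 ≡ 6 = α_err ✓ (single-error assumption holds).
Step 4: error magnitude e = S_0/v_5 = S_0·∏_{j≠5}(α_5 − α_j) = 8·2 = 16 ≡ 5 (mod 11).
Step 5: correct position 5: c_5 = r_5 − e = 10 − 5 ≡ 5 (mod 11). Hence c = [2, 0, 3, 1, 5].
  Check: interpolating c through the α_i gives m(x) = 6 + 9·x (degree < 2) with m(α_i) = c_i for every i, so c is indeed a codeword.


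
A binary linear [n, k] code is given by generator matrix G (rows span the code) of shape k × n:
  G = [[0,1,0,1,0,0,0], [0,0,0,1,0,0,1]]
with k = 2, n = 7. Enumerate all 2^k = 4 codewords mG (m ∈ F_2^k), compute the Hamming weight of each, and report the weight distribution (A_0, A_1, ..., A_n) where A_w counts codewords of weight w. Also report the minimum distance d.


Weight distribution: A_0 = 1, A_2 = 3. Minimum distance d = 2.

Enumerate all 2^2 = 4 messages m ∈ F_2^2.
For each, compute codeword c = mG in F_2^7, then tally its weight.
  m = 00 → c = 0000000, weight = 0.
  m = 10 → c = 0101000, weight = 2.
  m = 01 → c = 0001001, weight = 2.
  m = 11 → c = 0100001, weight = 2.
Tally weights:
  weight 0: 1 codewords.
  weight 2: 3 codewords.
Minimum distance d = smallest w > 0 with A_w > 0 = 2.
Sanity: Σ A_w = 4 = 2^2 = 4 ✓.


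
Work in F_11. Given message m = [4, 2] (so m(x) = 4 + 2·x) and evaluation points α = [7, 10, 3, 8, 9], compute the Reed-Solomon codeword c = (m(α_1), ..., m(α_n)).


c = [7, 2, 10, 9, 0]

Message polynomial: m(x) = 4 + 2·x (mod 11).
For each evaluation point α_i, compute m(α_i) mod 11:
  α_1 = 7: Horner steps 2 → 7, so m(7) = 7.
  α_2 = 10: Horner steps 2 → 2, so m(10) = 2.
  α_3 = 3: Horner steps 2 → 10, so m(3) = 10.
  α_4 = 8: Horner steps 2 → 9, so m(8) = 9.
  α_5 = 9: Horner steps 2 → 0, so m(9) = 0.
Codeword c = [7, 2, 10, 9, 0] ∈ F_11^5.


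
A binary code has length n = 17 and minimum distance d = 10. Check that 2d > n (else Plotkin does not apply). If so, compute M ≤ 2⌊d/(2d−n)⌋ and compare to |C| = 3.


Plotkin bound M ≤ 6; given |C| = 3 ≤ bound (satisfied).

Check applicability: 2d = 20, n = 17.
2d − n = 3 > 0, so Plotkin applies.
Compute d/(2d−n) = 10/3 ≈ 3.3333.
⌊d/(2d−n)⌋ = 3.
Plotkin bound: M ≤ 2·3 = 6.
Given |C| = 3, check: satisfied.
This |C| is below the Plotkin bound.


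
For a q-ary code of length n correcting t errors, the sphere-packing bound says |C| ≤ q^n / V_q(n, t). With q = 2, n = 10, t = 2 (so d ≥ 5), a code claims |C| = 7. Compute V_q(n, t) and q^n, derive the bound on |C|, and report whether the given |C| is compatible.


V_q(n, t) = 56, q^n = 1024, Hamming bound = 18, |C| = 7 ≤ bound (satisfied).

Step 1: Compute V_q(n, t) = Σ_{j=0}^2 C(n, j) (q−1)^j.
  j = 0: C(10,0)·(1)^0 = 1·1 = 1.
  j = 1: C(10,1)·(1)^1 = 10·1 = 10.
  j = 2: C(10,2)·(1)^2 = 45·1 = 45.
  V_q(n, t) = 1 + 10 + 45 = 56.
Step 2: q^n = 2^10 = 1024.
Step 3: Hamming bound ⌊q^n / V_q(n,t)⌋ = ⌊1024/56⌋ = 18.
Step 4: Compare |C| = 7 to 18: satisfied.
The claimed |C| lies below the Hamming bound.


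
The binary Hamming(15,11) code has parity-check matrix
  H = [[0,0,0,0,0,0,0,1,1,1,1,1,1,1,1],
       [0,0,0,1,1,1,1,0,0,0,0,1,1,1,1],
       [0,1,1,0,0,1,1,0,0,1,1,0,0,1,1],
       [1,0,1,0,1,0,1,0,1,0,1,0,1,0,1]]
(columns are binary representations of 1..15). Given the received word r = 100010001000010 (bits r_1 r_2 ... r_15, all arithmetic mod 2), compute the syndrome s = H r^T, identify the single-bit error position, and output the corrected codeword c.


s = (0, 0, 1, 1)^T, error position = 3, corrected codeword c = 101010001000010

Compute s = H r^T mod 2 one row at a time:
  s_1 = 0 + 1 + 0 + 0 + 0 + 0 + 1 + 0 = 2 ≡ 0 (mod 2).
  s_2 = 0 + 1 + 0 + 0 + 0 + 0 + 1 + 0 = 2 ≡ 0 (mod 2).
  s_3 = 0 + 0 + 0 + 0 + 0 + 0 + 1 + 0 = 1 ≡ 1 (mod 2).
  s_4 = 1 + 0 + 1 + 0 + 1 + 0 + 0 + 0 = 3 ≡ 1 (mod 2).
s = (0, 0, 1, 1)^T — this equals column 3 of H (binary 0011), so error is at position 3.
Correct: flip bit 3 of r = 100010001000010 to get c = 101010001000010.


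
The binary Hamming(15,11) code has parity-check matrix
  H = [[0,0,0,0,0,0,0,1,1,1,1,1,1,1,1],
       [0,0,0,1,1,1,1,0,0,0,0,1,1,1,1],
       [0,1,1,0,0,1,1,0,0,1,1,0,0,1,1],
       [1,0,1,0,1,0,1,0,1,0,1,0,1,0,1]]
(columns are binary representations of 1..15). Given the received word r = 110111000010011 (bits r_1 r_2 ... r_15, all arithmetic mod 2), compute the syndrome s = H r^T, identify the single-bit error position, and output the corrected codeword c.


s = (1, 1, 1, 0)^T, error position = 14, corrected codeword c = 110111000010001

Compute s = H r^T mod 2 one row at a time:
  s_1 = 0 + 0 + 0 + 1 + 0 + 0 + 1 + 1 = 3 ≡ 1 (mod 2).
  s_2 = 1 + 1 + 1 + 0 + 0 + 0 + 1 + 1 = 5 ≡ 1 (mod 2).
  s_3 = 1 + 0 + 1 + 0 + 0 + 1 + 1 + 1 = 5 ≡ 1 (mod 2).
  s_4 = 1 + 0 + 1 + 0 + 0 + 1 + 0 + 1 = 4 ≡ 0 (mod 2).
s = (1, 1, 1, 0)^T — this equals column 14 of H (binary 1110), so error is at position 14.
Correct: flip bit 14 of r = 110111000010011 to get c = 110111000010001.


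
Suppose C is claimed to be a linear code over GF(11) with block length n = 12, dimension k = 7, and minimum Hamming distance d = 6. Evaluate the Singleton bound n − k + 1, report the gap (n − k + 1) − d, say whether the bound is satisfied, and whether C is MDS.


Singleton RHS = n − k + 1 = 6, slack = 0, bound satisfied, MDS.

Singleton bound: d ≤ n − k + 1.
Here n = 12, k = 7, so n − k + 1 = 6.
Given d = 6, check d ≤ 6: YES.
Slack = (n − k + 1) − d = 0.
The code is MDS (slack = 0).
Description: the claimed parameters are [12, 7, 6]_11; such a code would be MDS (meets Singleton bound).


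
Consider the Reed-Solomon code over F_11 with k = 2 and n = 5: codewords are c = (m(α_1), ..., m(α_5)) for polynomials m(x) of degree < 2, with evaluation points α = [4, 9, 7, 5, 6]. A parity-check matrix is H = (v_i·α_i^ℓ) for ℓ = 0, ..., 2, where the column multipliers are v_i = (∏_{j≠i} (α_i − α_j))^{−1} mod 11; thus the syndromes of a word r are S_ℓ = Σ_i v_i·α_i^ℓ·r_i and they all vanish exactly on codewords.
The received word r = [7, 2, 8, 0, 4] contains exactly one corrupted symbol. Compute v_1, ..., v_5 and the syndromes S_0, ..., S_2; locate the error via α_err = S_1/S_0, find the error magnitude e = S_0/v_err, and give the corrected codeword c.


S = (3, 5, 1), error at position 2, error magnitude e = 8, c = [7, 5, 8, 0, 4].

Step 1: column multipliers v_i = (∏_{j≠i}(α_i − α_j))^{−1} mod 11.
  i = 1 (α = 4): (4−9)(4−7)(4−5)(4−6) = (−5)·(−3)·(−1)·(−2) = 30 ≡ 8, so v_1 = 8^{−1} = 7 (mod 11).
  i = 2 (α = 9): (9−4)(9−7)(9−5)(9−6) = 5·2·4·3 = 120 ≡ 10, so v_2 = 10^{−1} = 10 (mod 11).
  i = 3 (α = 7): (7−4)(7−9)(7−5)(7−6) = 3·(−2)·2·1 = −12 ≡ 10, so v_3 = 10^{−1} = 10 (mod 11).
  i = 4 (α = 5): (5−4)(5−9)(5−7)(5−6) = 1·(−4)·(−2)·(−1) = −8 ≡ 3, so v_4 = 3^{−1} = 4 (mod 11).
  i = 5 (α = 6): (6−4)(6−9)(6−7)(6−5) = 2·(−3)·(−1)·1 = 6 ≡ 6, so v_5 = 6^{−1} = 2 (mod 11).
  v = [7, 10, 10, 4, 2].
Step 2: syndromes of r = [7, 2, 8, 0, 4] (all sums mod 11).
  S_0 = Σ v_i r_i = 7·7 + 10·2 + 10·8 + 4·0 + 2·4 = 157 ≡ 3.
  S_1 = Σ v_i α_i r_i = 7·4·7 + 10·9·2 + 10·7·8 + 4·5·0 + 2·6·4 = 984 ≡ 5.
  α_i^2 mod 11 = [5, 4, 5, 3, 3].
  S_2 = Σ v_i α_i^2 r_i = 7·5·7 + 10·4·2 + 10·5·8 + 4·3·0 + 2·3·4 = 749 ≡ 1.
  S = (3, 5, 1) ≠ 0, so r is not a codeword (an error is present).
Step 3: locate the error. For a single error e at position i, S_ℓ = v_i·e·α_i^ℓ, so α_err = S_1/S_0.
  S_0^{−1} = 3^{−1} = 4 (mod 11), so α_err = 5·4 = 20 ≡ 9 = α_2. Error position i = 2.
  Consistency check: S_2/S_1 = 1·9 = 9 ≡ 9 = α_err ✓ (single-error assumption holds).
Step 4: error magnitude e = S_0/v_2 = S_0·∏_{j≠2}(α_2 − α_j) = 3·10 = 30 ≡ 8 (mod 11).
Step 5: correct position 2: c_2 = r_2 − e = 2 − 8 ≡ 5 (mod 11). Hence c = [7, 5, 8, 0, 4].
  Check: interpolating c through the α_i gives m(x) = 2 + 4·x (degree < 2) with m(α_i) = c_i for every i, so c is indeed a codeword.


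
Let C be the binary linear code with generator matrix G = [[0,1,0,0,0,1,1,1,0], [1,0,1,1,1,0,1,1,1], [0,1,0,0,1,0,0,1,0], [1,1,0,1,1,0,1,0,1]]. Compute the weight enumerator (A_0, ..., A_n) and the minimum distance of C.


Weight distribution: A_0 = 1, A_2 = 1, A_3 = 4, A_4 = 1, A_5 = 2, A_6 = 5, A_7 = 2. Minimum distance d = 2.

Enumerate all 2^4 = 16 messages m ∈ F_2^4.
For each, compute codeword c = mG in F_2^9, then tally its weight.
  m = 0000 → c = 000000000, weight = 0.
  m = 1000 → c = 010001110, weight = 4.
  m = 0100 → c = 101110111, weight = 7.
  m = 1100 → c = 111111001, weight = 7.
  m = 0010 → c = 010010010, weight = 3.
  m = 1010 → c = 000011100, weight = 3.
  m = 0110 → c = 111100101, weight = 6.
  m = 1110 → c = 101101011, weight = 6.
  m = 0001 → c = 110110101, weight = 6.
  m = 1001 → c = 100111011, weight = 6.
  m = 0101 → c = 011000010, weight = 3.
  m = 1101 → c = 001001100, weight = 3.
  m = 0011 → c = 100100111, weight = 5.
  m = 1011 → c = 110101001, weight = 5.
  m = 0111 → c = 001010000, weight = 2.
  m = 1111 → c = 011011110, weight = 6.
Tally weights:
  weight 0: 1 codewords.
  weight 2: 1 codewords.
  weight 3: 4 codewords.
  weight 4: 1 codewords.
  weight 5: 2 codewords.
  weight 6: 5 codewords.
  weight 7: 2 codewords.
Minimum distance d = smallest w > 0 with A_w > 0 = 2.
Sanity: Σ A_w = 16 = 2^4 = 16 ✓.


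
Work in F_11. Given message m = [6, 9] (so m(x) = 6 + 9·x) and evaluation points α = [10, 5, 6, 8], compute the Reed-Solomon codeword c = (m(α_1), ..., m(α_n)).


c = [8, 7, 5, 1]

Message polynomial: m(x) = 6 + 9·x (mod 11).
For each evaluation point α_i, compute m(α_i) mod 11:
  α_1 = 10: Horner steps 9 → 8, so m(10) = 8.
  α_2 = 5: Horner steps 9 → 7, so m(5) = 7.
  α_3 = 6: Horner steps 9 → 5, so m(6) = 5.
  α_4 = 8: Horner steps 9 → 1, so m(8) = 1.
Codeword c = [8, 7, 5, 1] ∈ F_11^4.


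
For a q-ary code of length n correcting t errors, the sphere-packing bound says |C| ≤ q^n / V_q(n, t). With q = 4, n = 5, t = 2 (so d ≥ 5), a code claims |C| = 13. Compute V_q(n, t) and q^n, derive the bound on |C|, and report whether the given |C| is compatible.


V_q(n, t) = 106, q^n = 1024, Hamming bound = 9, |C| = 13 > bound (violated).

Step 1: Compute V_q(n, t) = Σ_{j=0}^2 C(n, j) (q−1)^j.
  j = 0: C(5,0)·(3)^0 = 1·1 = 1.
  j = 1: C(5,1)·(3)^1 = 5·3 = 15.
  j = 2: C(5,2)·(3)^2 = 10·9 = 90.
  V_q(n, t) = 1 + 15 + 90 = 106.
Step 2: q^n = 4^5 = 1024.
Step 3: Hamming bound ⌊q^n / V_q(n,t)⌋ = ⌊1024/106⌋ = 9.
Step 4: Compare |C| = 13 to 9: violated.
The claimed |C| lies above the Hamming bound, so no 4-ary code of length 5 with d ≥ 5 can have 13 codewords.


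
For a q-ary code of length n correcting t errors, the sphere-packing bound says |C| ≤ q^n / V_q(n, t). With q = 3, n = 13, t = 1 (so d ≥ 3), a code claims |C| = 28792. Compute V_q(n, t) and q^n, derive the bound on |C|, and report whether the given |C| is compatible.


V_q(n, t) = 27, q^n = 1594323, Hamming bound = 59049, |C| = 28792 ≤ bound (satisfied).

Step 1: Compute V_q(n, t) = Σ_{j=0}^1 C(n, j) (q−1)^j.
  j = 0: C(13,0)·(2)^0 = 1·1 = 1.
  j = 1: C(13,1)·(2)^1 = 13·2 = 26.
  V_q(n, t) = 1 + 26 = 27.
Step 2: q^n = 3^13 = 1594323.
Step 3: Hamming bound ⌊q^n / V_q(n,t)⌋ = ⌊1594323/27⌋ = 59049.
Step 4: Compare |C| = 28792 to 59049: satisfied.
The claimed |C| lies below the Hamming bound.


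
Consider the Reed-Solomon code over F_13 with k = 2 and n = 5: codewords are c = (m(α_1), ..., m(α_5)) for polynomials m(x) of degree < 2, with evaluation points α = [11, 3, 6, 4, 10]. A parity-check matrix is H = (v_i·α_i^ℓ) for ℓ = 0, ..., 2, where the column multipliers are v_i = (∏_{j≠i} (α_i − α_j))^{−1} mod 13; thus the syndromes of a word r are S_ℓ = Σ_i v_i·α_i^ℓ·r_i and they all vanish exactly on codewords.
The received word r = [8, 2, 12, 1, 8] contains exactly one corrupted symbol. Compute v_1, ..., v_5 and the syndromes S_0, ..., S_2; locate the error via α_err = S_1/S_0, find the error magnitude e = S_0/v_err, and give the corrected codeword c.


S = (2, 9, 8), error at position 1, error magnitude e = 1, c = [7, 2, 12, 1, 8].

Step 1: column multipliers v_i = (∏_{j≠i}(α_i − α_j))^{−1} mod 13.
  i = 1 (α = 11): (11−3)(11−6)(11−4)(11−10) = 8·5·7·1 = 280 ≡ 7, so v_1 = 7^{−1} = 2 (mod 13).
  i = 2 (α = 3): (3−11)(3−6)(3−4)(3−10) = (−8)·(−3)·(−1)·(−7) = 168 ≡ 12, so v_2 = 12^{−1} = 12 (mod 13).
  i = 3 (α = 6): (6−11)(6−3)(6−4)(6−10) = (−5)·3·2·(−4) = 120 ≡ 3, so v_3 = 3^{−1} = 9 (mod 13).
  i = 4 (α = 4): (4−11)(4−3)(4−6)(4−10) = (−7)·1·(−2)·(−6) = −84 ≡ 7, so v_4 = 7^{−1} = 2 (mod 13).
  i = 5 (α = 10): (10−11)(10−3)(10−6)(10−4) = (−1)·7·4·6 = −168 ≡ 1, so v_5 = 1^{−1} = 1 (mod 13).
  v = [2, 12, 9, 2, 1].
Step 2: syndromes of r = [8, 2, 12, 1, 8] (all sums mod 13).
  S_0 = Σ v_i r_i = 2·8 + 12·2 + 9·12 + 2·1 + 1·8 = 158 ≡ 2.
  S_1 = Σ v_i α_i r_i = 2·11·8 + 12·3·2 + 9·6·12 + 2·4·1 + 1·10·8 = 984 ≡ 9.
  α_i^2 mod 13 = [4, 9, 10, 3, 9].
  S_2 = Σ v_i α_i^2 r_i = 2·4·8 + 12·9·2 + 9·10·12 + 2·3·1 + 1·9·8 = 1438 ≡ 8.
  S = (2, 9, 8) ≠ 0, so r is not a codeword (an error is present).
Step 3: locate the error. For a single error e at position i, S_ℓ = v_i·e·α_i^ℓ, so α_err = S_1/S_0.
  S_0^{−1} = 2^{−1} = 7 (mod 13), so α_err = 9·7 = 63 ≡ 11 = α_1. Error position i = 1.
  Consistency check: S_2/S_1 = 8·3 = 24 ≡ 11 = α_err ✓ (single-error assumption holds).
Step 4: error magnitude e = S_0/v_1 = S_0·∏_{j≠1}(α_1 − α_j) = 2·7 = 14 ≡ 1 (mod 13).
Step 5: correct position 1: c_1 = r_1 − e = 8 − 1 ≡ 7 (mod 13). Hence c = [7, 2, 12, 1, 8].
  Check: interpolating c through the α_i gives m(x) = 5 + 12·x (degree < 2) with m(α_i) = c_i for every i, so c is indeed a codeword.


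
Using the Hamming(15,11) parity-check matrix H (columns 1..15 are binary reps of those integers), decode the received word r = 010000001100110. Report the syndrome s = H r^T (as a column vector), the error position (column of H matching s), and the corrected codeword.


s = (0, 0, 1, 0)^T, error position = 2, corrected codeword c = 000000001100110

Compute s = H r^T mod 2 one row at a time:
  s_1 = 0 + 1 + 1 + 0 + 0 + 1 + 1 + 0 = 4 ≡ 0 (mod 2).
  s_2 = 0 + 0 + 0 + 0 + 0 + 1 + 1 + 0 = 2 ≡ 0 (mod 2).
  s_3 = 1 + 0 + 0 + 0 + 1 + 0 + 1 + 0 = 3 ≡ 1 (mod 2).
  s_4 = 0 + 0 + 0 + 0 + 1 + 0 + 1 + 0 = 2 ≡ 0 (mod 2).
s = (0, 0, 1, 0)^T — this equals column 2 of H (binary 0010), so error is at position 2.
Correct: flip bit 2 of r = 010000001100110 to get c = 000000001100110.


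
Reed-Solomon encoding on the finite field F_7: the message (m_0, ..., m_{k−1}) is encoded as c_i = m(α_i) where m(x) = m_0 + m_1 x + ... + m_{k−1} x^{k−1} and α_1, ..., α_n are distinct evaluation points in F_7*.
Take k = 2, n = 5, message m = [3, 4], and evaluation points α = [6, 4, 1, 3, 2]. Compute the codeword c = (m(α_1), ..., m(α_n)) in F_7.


c = [6, 5, 0, 1, 4]

Message polynomial: m(x) = 3 + 4·x (mod 7).
For each evaluation point α_i, compute m(α_i) mod 7:
  α_1 = 6: Horner steps 4 → 6, so m(6) = 6.
  α_2 = 4: Horner steps 4 → 5, so m(4) = 5.
  α_3 = 1: Horner steps 4 → 0, so m(1) = 0.
  α_4 = 3: Horner steps 4 → 1, so m(3) = 1.
  α_5 = 2: Horner steps 4 → 4, so m(2) = 4.
Codeword c = [6, 5, 0, 1, 4] ∈ F_7^5.


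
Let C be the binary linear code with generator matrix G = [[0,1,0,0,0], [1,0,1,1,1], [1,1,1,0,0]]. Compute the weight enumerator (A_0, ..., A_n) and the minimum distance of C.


Weight distribution: A_0 = 1, A_1 = 1, A_2 = 2, A_3 = 2, A_4 = 1, A_5 = 1. Minimum distance d = 1.

Enumerate all 2^3 = 8 messages m ∈ F_2^3.
For each, compute codeword c = mG in F_2^5, then tally its weight.
  m = 000 → c = 00000, weight = 0.
  m = 100 → c = 01000, weight = 1.
  m = 010 → c = 10111, weight = 4.
  m = 110 → c = 11111, weight = 5.
  m = 001 → c = 11100, weight = 3.
  m = 101 → c = 10100, weight = 2.
  m = 011 → c = 01011, weight = 3.
  m = 111 → c = 00011, weight = 2.
Tally weights:
  weight 0: 1 codewords.
  weight 1: 1 codewords.
  weight 2: 2 codewords.
  weight 3: 2 codewords.
  weight 4: 1 codewords.
  weight 5: 1 codewords.
Minimum distance d = smallest w > 0 with A_w > 0 = 1.
Sanity: Σ A_w = 8 = 2^3 = 8 ✓.


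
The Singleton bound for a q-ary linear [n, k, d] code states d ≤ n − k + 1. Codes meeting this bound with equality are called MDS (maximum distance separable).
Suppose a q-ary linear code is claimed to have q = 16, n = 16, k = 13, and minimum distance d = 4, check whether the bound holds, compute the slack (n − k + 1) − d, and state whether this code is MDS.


Singleton RHS = n − k + 1 = 4, slack = 0, bound satisfied, MDS.

Singleton bound: d ≤ n − k + 1.
Here n = 16, k = 13, so n − k + 1 = 4.
Given d = 4, check d ≤ 4: YES.
Slack = (n − k + 1) − d = 0.
The code is MDS (slack = 0).
Description: the claimed parameters are [16, 13, 4]_16; such a code would be MDS (meets Singleton bound).


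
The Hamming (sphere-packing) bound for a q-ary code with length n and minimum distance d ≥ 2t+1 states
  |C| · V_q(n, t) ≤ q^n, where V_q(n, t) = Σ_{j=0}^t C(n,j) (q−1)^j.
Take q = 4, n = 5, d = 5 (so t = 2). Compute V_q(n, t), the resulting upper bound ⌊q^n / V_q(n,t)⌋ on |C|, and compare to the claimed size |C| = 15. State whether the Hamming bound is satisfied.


V_q(n, t) = 106, q^n = 1024, Hamming bound = 9, |C| = 15 > bound (violated).

Step 1: Compute V_q(n, t) = Σ_{j=0}^2 C(n, j) (q−1)^j.
  j = 0: C(5,0)·(3)^0 = 1·1 = 1.
  j = 1: C(5,1)·(3)^1 = 5·3 = 15.
  j = 2: C(5,2)·(3)^2 = 10·9 = 90.
  V_q(n, t) = 1 + 15 + 90 = 106.
Step 2: q^n = 4^5 = 1024.
Step 3: Hamming bound ⌊q^n / V_q(n,t)⌋ = ⌊1024/106⌋ = 9.
Step 4: Compare |C| = 15 to 9: violated.
The claimed |C| lies above the Hamming bound, so no 4-ary code of length 5 with d ≥ 5 can have 15 codewords.


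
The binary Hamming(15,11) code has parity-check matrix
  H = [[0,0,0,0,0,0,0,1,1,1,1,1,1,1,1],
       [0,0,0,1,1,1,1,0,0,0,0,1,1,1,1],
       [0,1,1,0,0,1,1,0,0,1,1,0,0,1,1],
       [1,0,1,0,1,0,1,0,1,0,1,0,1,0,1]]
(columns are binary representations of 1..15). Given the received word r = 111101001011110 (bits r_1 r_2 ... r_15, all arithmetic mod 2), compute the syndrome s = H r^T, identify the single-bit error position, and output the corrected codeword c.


s = (1, 1, 1, 1)^T, error position = 15, corrected codeword c = 111101001011111

Compute s = H r^T mod 2 one row at a time:
  s_1 = 0 + 1 + 0 + 1 + 1 + 1 + 1 + 0 = 5 ≡ 1 (mod 2).
  s_2 = 1 + 0 + 1 + 0 + 1 + 1 + 1 + 0 = 5 ≡ 1 (mod 2).
  s_3 = 1 + 1 + 1 + 0 + 0 + 1 + 1 + 0 = 5 ≡ 1 (mod 2).
  s_4 = 1 + 1 + 0 + 0 + 1 + 1 + 1 + 0 = 5 ≡ 1 (mod 2).
s = (1, 1, 1, 1)^T — this equals column 15 of H (binary 1111), so error is at position 15.
Correct: flip bit 15 of r = 111101001011110 to get c = 111101001011111.


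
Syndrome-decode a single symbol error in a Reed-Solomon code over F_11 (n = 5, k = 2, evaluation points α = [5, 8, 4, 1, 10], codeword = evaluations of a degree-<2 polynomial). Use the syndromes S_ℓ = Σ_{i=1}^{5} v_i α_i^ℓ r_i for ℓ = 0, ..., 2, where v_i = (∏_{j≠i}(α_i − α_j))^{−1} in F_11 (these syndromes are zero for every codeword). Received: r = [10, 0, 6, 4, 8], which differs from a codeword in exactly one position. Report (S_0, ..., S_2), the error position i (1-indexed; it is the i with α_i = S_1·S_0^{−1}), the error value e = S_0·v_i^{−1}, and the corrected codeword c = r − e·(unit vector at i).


S = (4, 4, 4), error at position 4, error magnitude e = 10, c = [10, 0, 6, 5, 8].

Step 1: column multipliers v_i = (∏_{j≠i}(α_i − α_j))^{−1} mod 11.
  i = 1 (α = 5): (5−8)(5−4)(5−1)(5−10) = (−3)·1·4·(−5) = 60 ≡ 5, so v_1 = 5^{−1} = 9 (mod 11).
  i = 2 (α = 8): (8−5)(8−4)(8−1)(8−10) = 3·4·7·(−2) = −168 ≡ 8, so v_2 = 8^{−1} = 7 (mod 11).
  i = 3 (α = 4): (4−5)(4−8)(4−1)(4−10) = (−1)·(−4)·3·(−6) = −72 ≡ 5, so v_3 = 5^{−1} = 9 (mod 11).
  i = 4 (α = 1): (1−5)(1−8)(1−4)(1−10) = (−4)·(−7)·(−3)·(−9) = 756 ≡ 8, so v_4 = 8^{−1} = 7 (mod 11).
  i = 5 (α = 10): (10−5)(10−8)(10−4)(10−1) = 5·2·6·9 = 540 ≡ 1, so v_5 = 1^{−1} = 1 (mod 11).
  v = [9, 7, 9, 7, 1].
Step 2: syndromes of r = [10, 0, 6, 4, 8] (all sums mod 11).
  S_0 = Σ v_i r_i = 9·10 + 7·0 + 9·6 + 7·4 + 1·8 = 180 ≡ 4.
  S_1 = Σ v_i α_i r_i = 9·5·10 + 7·8·0 + 9·4·6 + 7·1·4 + 1·10·8 = 774 ≡ 4.
  α_i^2 mod 11 = [3, 9, 5, 1, 1].
  S_2 = Σ v_i α_i^2 r_i = 9·3·10 + 7·9·0 + 9·5·6 + 7·1·4 + 1·1·8 = 576 ≡ 4.
  S = (4, 4, 4) ≠ 0, so r is not a codeword (an error is present).
Step 3: locate the error. For a single error e at position i, S_ℓ = v_i·e·α_i^ℓ, so α_err = S_1/S_0.
  S_0^{−1} = 4^{−1} = 3 (mod 11), so α_err = 4·3 = 12 ≡ 1 = α_4. Error position i = 4.
  Consistency check: S_2/S_1 = 4·3 = 12 ≡ 1 = α_err ✓ (single-error assumption holds).
Step 4: error magnitude e = S_0/v_4 = S_0·∏_{j≠4}(α_4 − α_j) = 4·8 = 32 ≡ 10 (mod 11).
Step 5: correct position 4: c_4 = r_4 − e = 4 − 10 ≡ 5 (mod 11). Hence c = [10, 0, 6, 5, 8].
  Check: interpolating c through the α_i gives m(x) = 1 + 4·x (degree < 2) with m(α_i) = c_i for every i, so c is indeed a codeword.


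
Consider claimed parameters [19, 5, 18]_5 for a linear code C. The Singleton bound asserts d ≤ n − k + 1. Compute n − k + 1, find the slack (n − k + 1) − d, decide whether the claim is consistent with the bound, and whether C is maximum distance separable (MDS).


Singleton RHS = n − k + 1 = 15, slack = -3, bound violated (no such code; not MDS).

Singleton bound: d ≤ n − k + 1.
Here n = 19, k = 5, so n − k + 1 = 15.
Given d = 18, check d ≤ 15: NO.
Slack = (n − k + 1) − d = -3.
The slack is negative: d = 18 exceeds n − k + 1 = 15 by 3, so the Singleton bound is violated and no linear [19, 5, 18]_5 code can exist. In particular it is not MDS (MDS requires d = n − k + 1 exactly).
Description: the claimed parameters are [19, 5, 18]_5; such a code would be impossible (violates the Singleton bound).


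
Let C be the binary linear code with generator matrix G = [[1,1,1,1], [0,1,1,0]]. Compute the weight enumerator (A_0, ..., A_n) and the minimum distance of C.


Weight distribution: A_0 = 1, A_2 = 2, A_4 = 1. Minimum distance d = 2.

Enumerate all 2^2 = 4 messages m ∈ F_2^2.
For each, compute codeword c = mG in F_2^4, then tally its weight.
  m = 00 → c = 0000, weight = 0.
  m = 10 → c = 1111, weight = 4.
  m = 01 → c = 0110, weight = 2.
  m = 11 → c = 1001, weight = 2.
Tally weights:
  weight 0: 1 codewords.
  weight 2: 2 codewords.
  weight 4: 1 codewords.
Minimum distance d = smallest w > 0 with A_w > 0 = 2.
Sanity: Σ A_w = 4 = 2^2 = 4 ✓.


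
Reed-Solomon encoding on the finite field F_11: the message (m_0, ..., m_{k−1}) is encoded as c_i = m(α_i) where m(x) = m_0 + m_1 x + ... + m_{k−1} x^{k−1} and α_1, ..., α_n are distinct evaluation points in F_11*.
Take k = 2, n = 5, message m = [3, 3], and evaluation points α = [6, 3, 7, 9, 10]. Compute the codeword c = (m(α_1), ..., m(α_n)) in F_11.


c = [10, 1, 2, 8, 0]

Message polynomial: m(x) = 3 + 3·x (mod 11).
For each evaluation point α_i, compute m(α_i) mod 11:
  α_1 = 6: Horner steps 3 → 10, so m(6) = 10.
  α_2 = 3: Horner steps 3 → 1, so m(3) = 1.
  α_3 = 7: Horner steps 3 → 2, so m(7) = 2.
  α_4 = 9: Horner steps 3 → 8, so m(9) = 8.
  α_5 = 10: Horner steps 3 → 0, so m(10) = 0.
Codeword c = [10, 1, 2, 8, 0] ∈ F_11^5.


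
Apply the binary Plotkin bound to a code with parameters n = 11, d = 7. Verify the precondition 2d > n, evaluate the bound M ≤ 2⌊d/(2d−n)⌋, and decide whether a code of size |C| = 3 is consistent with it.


Plotkin bound M ≤ 4; given |C| = 3 ≤ bound (satisfied).

Check applicability: 2d = 14, n = 11.
2d − n = 3 > 0, so Plotkin applies.
Compute d/(2d−n) = 7/3 ≈ 2.3333.
⌊d/(2d−n)⌋ = 2.
Plotkin bound: M ≤ 2·2 = 4.
Given |C| = 3, check: satisfied.
This |C| is below the Plotkin bound.


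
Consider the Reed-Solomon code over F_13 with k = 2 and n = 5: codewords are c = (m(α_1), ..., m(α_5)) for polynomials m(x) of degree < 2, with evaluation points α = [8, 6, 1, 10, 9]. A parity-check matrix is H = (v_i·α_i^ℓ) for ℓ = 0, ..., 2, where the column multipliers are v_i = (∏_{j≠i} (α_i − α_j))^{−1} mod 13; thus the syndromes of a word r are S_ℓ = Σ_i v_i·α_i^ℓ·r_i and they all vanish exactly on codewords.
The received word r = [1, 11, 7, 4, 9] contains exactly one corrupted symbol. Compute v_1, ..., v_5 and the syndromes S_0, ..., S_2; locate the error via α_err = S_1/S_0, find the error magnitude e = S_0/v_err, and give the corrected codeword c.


S = (8, 8, 8), error at position 3, error magnitude e = 10, c = [1, 11, 10, 4, 9].

Step 1: column multipliers v_i = (∏_{j≠i}(α_i − α_j))^{−1} mod 13.
  i = 1 (α = 8): (8−6)(8−1)(8−10)(8−9) = 2·7·(−2)·(−1) = 28 ≡ 2, so v_1 = 2^{−1} = 7 (mod 13).
  i = 2 (α = 6): (6−8)(6−1)(6−10)(6−9) = (−2)·5·(−4)·(−3) = −120 ≡ 10, so v_2 = 10^{−1} = 4 (mod 13).
  i = 3 (α = 1): (1−8)(1−6)(1−10)(1−9) = (−7)·(−5)·(−9)·(−8) = 2520 ≡ 11, so v_3 = 11^{−1} = 6 (mod 13).
  i = 4 (α = 10): (10−8)(10−6)(10−1)(10−9) = 2·4·9·1 = 72 ≡ 7, so v_4 = 7^{−1} = 2 (mod 13).
  i = 5 (α = 9): (9−8)(9−6)(9−1)(9−10) = 1·3·8·(−1) = −24 ≡ 2, so v_5 = 2^{−1} = 7 (mod 13).
  v = [7, 4, 6, 2, 7].
Step 2: syndromes of r = [1, 11, 7, 4, 9] (all sums mod 13).
  S_0 = Σ v_i r_i = 7·1 + 4·11 + 6·7 + 2·4 + 7·9 = 164 ≡ 8.
  S_1 = Σ v_i α_i r_i = 7·8·1 + 4·6·11 + 6·1·7 + 2·10·4 + 7·9·9 = 1009 ≡ 8.
  α_i^2 mod 13 = [12, 10, 1, 9, 3].
  S_2 = Σ v_i α_i^2 r_i = 7·12·1 + 4·10·11 + 6·1·7 + 2·9·4 + 7·3·9 = 827 ≡ 8.
  S = (8, 8, 8) ≠ 0, so r is not a codeword (an error is present).
Step 3: locate the error. For a single error e at position i, S_ℓ = v_i·e·α_i^ℓ, so α_err = S_1/S_0.
  S_0^{−1} = 8^{−1} = 5 (mod 13), so α_err = 8·5 = 40 ≡ 1 = α_3. Error position i = 3.
  Consistency check: S_2/S_1 = 8·5 = 40 ≡ 1 = α_err ✓ (single-error assumption holds).
Step 4: error magnitude e = S_0/v_3 = S_0·∏_{j≠3}(α_3 − α_j) = 8·11 = 88 ≡ 10 (mod 13).
Step 5: correct position 3: c_3 = r_3 − e = 7 − 10 ≡ 10 (mod 13). Hence c = [1, 11, 10, 4, 9].
  Check: interpolating c through the α_i gives m(x) = 2 + 8·x (degree < 2) with m(α_i) = c_i for every i, so c is indeed a codeword.


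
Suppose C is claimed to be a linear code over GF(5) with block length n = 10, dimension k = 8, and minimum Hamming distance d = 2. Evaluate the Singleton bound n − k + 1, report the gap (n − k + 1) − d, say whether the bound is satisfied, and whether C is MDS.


Singleton RHS = n − k + 1 = 3, slack = 1, bound satisfied, not MDS.

Singleton bound: d ≤ n − k + 1.
Here n = 10, k = 8, so n − k + 1 = 3.
Given d = 2, check d ≤ 3: YES.
Slack = (n − k + 1) − d = 1.
The code is NOT MDS (slack = 1 > 0).
Description: the claimed parameters are [10, 8, 2]_5; such a code would be non-MDS.


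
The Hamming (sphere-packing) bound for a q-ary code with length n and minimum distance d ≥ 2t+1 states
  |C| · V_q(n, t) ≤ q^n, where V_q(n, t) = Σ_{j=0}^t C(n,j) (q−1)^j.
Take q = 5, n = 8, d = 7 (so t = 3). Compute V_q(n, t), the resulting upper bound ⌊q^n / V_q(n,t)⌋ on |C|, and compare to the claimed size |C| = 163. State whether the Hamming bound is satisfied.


V_q(n, t) = 4065, q^n = 390625, Hamming bound = 96, |C| = 163 > bound (violated).

Step 1: Compute V_q(n, t) = Σ_{j=0}^3 C(n, j) (q−1)^j.
  j = 0: C(8,0)·(4)^0 = 1·1 = 1.
  j = 1: C(8,1)·(4)^1 = 8·4 = 32.
  j = 2: C(8,2)·(4)^2 = 28·16 = 448.
  j = 3: C(8,3)·(4)^3 = 56·64 = 3584.
  V_q(n, t) = 1 + 32 + 448 + 3584 = 4065.
Step 2: q^n = 5^8 = 390625.
Step 3: Hamming bound ⌊q^n / V_q(n,t)⌋ = ⌊390625/4065⌋ = 96.
Step 4: Compare |C| = 163 to 96: violated.
The claimed |C| lies above the Hamming bound, so no 5-ary code of length 8 with d ≥ 7 can have 163 codewords.


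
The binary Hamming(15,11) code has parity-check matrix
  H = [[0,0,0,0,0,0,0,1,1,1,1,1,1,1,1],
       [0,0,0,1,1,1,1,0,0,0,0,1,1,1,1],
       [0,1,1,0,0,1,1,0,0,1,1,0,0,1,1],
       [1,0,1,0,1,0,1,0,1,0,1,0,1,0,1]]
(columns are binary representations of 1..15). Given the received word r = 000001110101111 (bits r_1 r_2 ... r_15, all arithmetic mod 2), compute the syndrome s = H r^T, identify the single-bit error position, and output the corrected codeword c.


s = (0, 0, 1, 1)^T, error position = 3, corrected codeword c = 001001110101111

Compute s = H r^T mod 2 one row at a time:
  s_1 = 1 + 0 + 1 + 0 + 1 + 1 + 1 + 1 = 6 ≡ 0 (mod 2).
  s_2 = 0 + 0 + 1 + 1 + 1 + 1 + 1 + 1 = 6 ≡ 0 (mod 2).
  s_3 = 0 + 0 + 1 + 1 + 1 + 0 + 1 + 1 = 5 ≡ 1 (mod 2).
  s_4 = 0 + 0 + 0 + 1 + 0 + 0 + 1 + 1 = 3 ≡ 1 (mod 2).
s = (0, 0, 1, 1)^T — this equals column 3 of H (binary 0011), so error is at position 3.
Correct: flip bit 3 of r = 000001110101111 to get c = 001001110101111.


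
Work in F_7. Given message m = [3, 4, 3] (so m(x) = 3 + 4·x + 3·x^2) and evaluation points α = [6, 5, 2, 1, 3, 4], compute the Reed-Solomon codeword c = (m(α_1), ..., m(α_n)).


c = [2, 0, 2, 3, 0, 4]

Message polynomial: m(x) = 3 + 4·x + 3·x^2 (mod 7).
For each evaluation point α_i, compute m(α_i) mod 7:
  α_1 = 6: Horner steps 3 → 1 → 2, so m(6) = 2.
  α_2 = 5: Horner steps 3 → 5 → 0, so m(5) = 0.
  α_3 = 2: Horner steps 3 → 3 → 2, so m(2) = 2.
  α_4 = 1: Horner steps 3 → 0 → 3, so m(1) = 3.
  α_5 = 3: Horner steps 3 → 6 → 0, so m(3) = 0.
  α_6 = 4: Horner steps 3 → 2 → 4, so m(4) = 4.
Codeword c = [2, 0, 2, 3, 0, 4] ∈ F_7^6.


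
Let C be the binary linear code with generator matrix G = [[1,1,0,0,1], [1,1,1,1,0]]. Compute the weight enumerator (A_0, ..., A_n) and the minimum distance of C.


Weight distribution: A_0 = 1, A_3 = 2, A_4 = 1. Minimum distance d = 3.

Enumerate all 2^2 = 4 messages m ∈ F_2^2.
For each, compute codeword c = mG in F_2^5, then tally its weight.
  m = 00 → c = 00000, weight = 0.
  m = 10 → c = 11001, weight = 3.
  m = 01 → c = 11110, weight = 4.
  m = 11 → c = 00111, weight = 3.
Tally weights:
  weight 0: 1 codewords.
  weight 3: 2 codewords.
  weight 4: 1 codewords.
Minimum distance d = smallest w > 0 with A_w > 0 = 3.
Sanity: Σ A_w = 4 = 2^2 = 4 ✓.


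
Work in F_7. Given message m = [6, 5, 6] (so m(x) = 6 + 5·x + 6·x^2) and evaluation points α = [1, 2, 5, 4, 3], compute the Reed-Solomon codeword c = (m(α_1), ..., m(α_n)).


c = [3, 5, 6, 3, 5]

Message polynomial: m(x) = 6 + 5·x + 6·x^2 (mod 7).
For each evaluation point α_i, compute m(α_i) mod 7:
  α_1 = 1: Horner steps 6 → 4 → 3, so m(1) = 3.
  α_2 = 2: Horner steps 6 → 3 → 5, so m(2) = 5.
  α_3 = 5: Horner steps 6 → 0 → 6, so m(5) = 6.
  α_4 = 4: Horner steps 6 → 1 → 3, so m(4) = 3.
  α_5 = 3: Horner steps 6 → 2 → 5, so m(3) = 5.
Codeword c = [3, 5, 6, 3, 5] ∈ F_7^5.


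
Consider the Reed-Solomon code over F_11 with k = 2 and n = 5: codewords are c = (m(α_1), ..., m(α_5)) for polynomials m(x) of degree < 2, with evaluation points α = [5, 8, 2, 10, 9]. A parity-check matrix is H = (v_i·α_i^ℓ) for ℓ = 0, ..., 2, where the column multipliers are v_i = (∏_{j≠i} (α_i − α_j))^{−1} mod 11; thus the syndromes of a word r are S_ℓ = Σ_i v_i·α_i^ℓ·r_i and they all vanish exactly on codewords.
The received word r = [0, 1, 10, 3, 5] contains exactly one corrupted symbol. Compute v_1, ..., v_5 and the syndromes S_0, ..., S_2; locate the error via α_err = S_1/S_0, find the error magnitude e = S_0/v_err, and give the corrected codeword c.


S = (9, 2, 9), error at position 4, error magnitude e = 5, c = [0, 1, 10, 9, 5].

Step 1: column multipliers v_i = (∏_{j≠i}(α_i − α_j))^{−1} mod 11.
  i = 1 (α = 5): (5−8)(5−2)(5−10)(5−9) = (−3)·3·(−5)·(−4) = −180 ≡ 7, so v_1 = 7^{−1} = 8 (mod 11).
  i = 2 (α = 8): (8−5)(8−2)(8−10)(8−9) = 3·6·(−2)·(−1) = 36 ≡ 3, so v_2 = 3^{−1} = 4 (mod 11).
  i = 3 (α = 2): (2−5)(2−8)(2−10)(2−9) = (−3)·(−6)·(−8)·(−7) = 1008 ≡ 7, so v_3 = 7^{−1} = 8 (mod 11).
  i = 4 (α = 10): (10−5)(10−8)(10−2)(10−9) = 5·2·8·1 = 80 ≡ 3, so v_4 = 3^{−1} = 4 (mod 11).
  i = 5 (α = 9): (9−5)(9−8)(9−2)(9−10) = 4·1·7·(−1) = −28 ≡ 5, so v_5 = 5^{−1} = 9 (mod 11).
  v = [8, 4, 8, 4, 9].
Step 2: syndromes of r = [0, 1, 10, 3, 5] (all sums mod 11).
  S_0 = Σ v_i r_i = 8·0 + 4·1 + 8·10 + 4·3 + 9·5 = 141 ≡ 9.
  S_1 = Σ v_i α_i r_i = 8·5·0 + 4·8·1 + 8·2·10 + 4·10·3 + 9·9·5 = 717 ≡ 2.
  α_i^2 mod 11 = [3, 9, 4, 1, 4].
  S_2 = Σ v_i α_i^2 r_i = 8·3·0 + 4·9·1 + 8·4·10 + 4·1·3 + 9·4·5 = 548 ≡ 9.
  S = (9, 2, 9) ≠ 0, so r is not a codeword (an error is present).
Step 3: locate the error. For a single error e at position i, S_ℓ = v_i·e·α_i^ℓ, so α_err = S_1/S_0.
  S_0^{−1} = 9^{−1} = 5 (mod 11), so α_err = 2·5 = 10 ≡ 10 = α_4. Error position i = 4.
  Consistency check: S_2/S_1 = 9·6 = 54 ≡ 10 = α_err ✓ (single-error assumption holds).
Step 4: error magnitude e = S_0/v_4 = S_0·∏_{j≠4}(α_4 − α_j) = 9·3 = 27 ≡ 5 (mod 11).
Step 5: correct position 4: c_4 = r_4 − e = 3 − 5 ≡ 9 (mod 11). Hence c = [0, 1, 10, 9, 5].
  Check: interpolating c through the α_i gives m(x) = 2 + 4·x (degree < 2) with m(α_i) = c_i for every i, so c is indeed a codeword.
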